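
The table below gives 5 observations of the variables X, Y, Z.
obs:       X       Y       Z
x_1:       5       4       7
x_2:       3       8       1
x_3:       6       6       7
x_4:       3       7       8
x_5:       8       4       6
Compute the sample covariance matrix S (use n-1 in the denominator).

Step 1 — column means:
  mean(X) = (5 + 3 + 6 + 3 + 8) / 5 = 25/5 = 5
  mean(Y) = (4 + 8 + 6 + 7 + 4) / 5 = 29/5 = 5.8
  mean(Z) = (7 + 1 + 7 + 8 + 6) / 5 = 29/5 = 5.8

Step 2 — sample covariance S[i,j] = (1/(n-1)) · Σ_k (x_{k,i} - mean_i) · (x_{k,j} - mean_j), with n-1 = 4.
  S[X,X] = ((0)·(0) + (-2)·(-2) + (1)·(1) + (-2)·(-2) + (3)·(3)) / 4 = 18/4 = 4.5
  S[X,Y] = ((0)·(-1.8) + (-2)·(2.2) + (1)·(0.2) + (-2)·(1.2) + (3)·(-1.8)) / 4 = -12/4 = -3
  S[X,Z] = ((0)·(1.2) + (-2)·(-4.8) + (1)·(1.2) + (-2)·(2.2) + (3)·(0.2)) / 4 = 7/4 = 1.75
  S[Y,Y] = ((-1.8)·(-1.8) + (2.2)·(2.2) + (0.2)·(0.2) + (1.2)·(1.2) + (-1.8)·(-1.8)) / 4 = 12.8/4 = 3.2
  S[Y,Z] = ((-1.8)·(1.2) + (2.2)·(-4.8) + (0.2)·(1.2) + (1.2)·(2.2) + (-1.8)·(0.2)) / 4 = -10.2/4 = -2.55
  S[Z,Z] = ((1.2)·(1.2) + (-4.8)·(-4.8) + (1.2)·(1.2) + (2.2)·(2.2) + (0.2)·(0.2)) / 4 = 30.8/4 = 7.7

S is symmetric (S[j,i] = S[i,j]). Assembling:

S = [[4.5, -3, 1.75],
 [-3, 3.2, -2.55],
 [1.75, -2.55, 7.7]]


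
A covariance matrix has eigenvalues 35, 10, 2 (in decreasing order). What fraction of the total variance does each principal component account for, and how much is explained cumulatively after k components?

Step 1 — total variance = trace(Sigma) = Σ λ_i = 35 + 10 + 2 = 47.

Step 2 — fraction explained by component i = λ_i / Σ λ:
  PC1: 35/47 = 0.7447
  PC2: 10/47 = 0.2128
  PC3: 2/47 = 0.0426

Step 3 — cumulative fraction after k components = (λ_1 + ... + λ_k) / Σ λ:
  k = 1: 35/47 = 0.7447
  k = 2: (35 + 10)/47 = 45/47 = 0.9574
  k = 3: (35 + 10 + 2)/47 = 47/47 = 1

Summary (fraction, with percent):

explained: PC1 0.7447 (74.47%), PC2 0.2128 (21.28%), PC3 0.0426 (4.26%);  cumulative: 0.7447, 0.9574, 1


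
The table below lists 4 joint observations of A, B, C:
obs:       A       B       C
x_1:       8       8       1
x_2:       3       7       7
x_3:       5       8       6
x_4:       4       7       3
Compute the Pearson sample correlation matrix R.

Step 1 — column means:
  mean(A) = (8 + 3 + 5 + 4) / 4 = 20/4 = 5
  mean(B) = (8 + 7 + 8 + 7) / 4 = 30/4 = 7.5
  mean(C) = (1 + 7 + 6 + 3) / 4 = 17/4 = 4.25

Step 2 — sample variances and covariances s[i,j] = (1/(n-1)) · Σ_k (x_{k,i} - mean_i) · (x_{k,j} - mean_j), with n-1 = 3:
  s[A,A] = ((3)·(3) + (-2)·(-2) + (0)·(0) + (-1)·(-1)) / 3 = 14/3 = 4.6667
  s[A,B] = ((3)·(0.5) + (-2)·(-0.5) + (0)·(0.5) + (-1)·(-0.5)) / 3 = 3/3 = 1
  s[A,C] = ((3)·(-3.25) + (-2)·(2.75) + (0)·(1.75) + (-1)·(-1.25)) / 3 = -14/3 = -4.6667
  s[B,B] = ((0.5)·(0.5) + (-0.5)·(-0.5) + (0.5)·(0.5) + (-0.5)·(-0.5)) / 3 = 1/3 = 0.3333
  s[B,C] = ((0.5)·(-3.25) + (-0.5)·(2.75) + (0.5)·(1.75) + (-0.5)·(-1.25)) / 3 = -1.5/3 = -0.5
  s[C,C] = ((-3.25)·(-3.25) + (2.75)·(2.75) + (1.75)·(1.75) + (-1.25)·(-1.25)) / 3 = 22.75/3 = 7.5833
  Sample standard deviations s_i = √(s[i,i]):
  s(A) = √(4.6667) = 2.1602
  s(B) = √(0.3333) = 0.5774
  s(C) = √(7.5833) = 2.7538

Step 3 — r_{ij} = s_{ij} / (s_i · s_j):
  r[A,A] = 1 (diagonal).
  r[A,B] = 1 / (2.1602 · 0.5774) = 1 / 1.2472 = 0.8018
  r[A,C] = -4.6667 / (2.1602 · 2.7538) = -4.6667 / 5.9489 = -0.7845
  r[B,B] = 1 (diagonal).
  r[B,C] = -0.5 / (0.5774 · 2.7538) = -0.5 / 1.5899 = -0.3145
  r[C,C] = 1 (diagonal).

R is symmetric with unit diagonal. Assembling:

R = [[1, 0.8018, -0.7845],
 [0.8018, 1, -0.3145],
 [-0.7845, -0.3145, 1]]


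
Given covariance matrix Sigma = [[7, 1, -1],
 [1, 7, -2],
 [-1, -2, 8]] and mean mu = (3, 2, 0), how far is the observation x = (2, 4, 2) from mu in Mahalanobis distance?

Step 1 — centre the observation: (x - mu) = (-1, 2, 2).

Step 2 — invert Sigma (cofactor / det for 3×3, or solve directly):
  Sigma^{-1} = [[0.1473, -0.017, 0.0142],
 [-0.017, 0.1558, 0.0368],
 [0.0142, 0.0368, 0.136]].

Step 3 — form the quadratic (x - mu)^T · Sigma^{-1} · (x - mu):
  Sigma^{-1} · (x - mu) = (-0.153, 0.4023, 0.3314).
  (x - mu)^T · [Sigma^{-1} · (x - mu)] = (-1)·(-0.153) + (2)·(0.4023) + (2)·(0.3314) = 1.6204.

Step 4 — take square root: d = √(1.6204) ≈ 1.2729.

d(x, mu) = √(1.6204) ≈ 1.2729


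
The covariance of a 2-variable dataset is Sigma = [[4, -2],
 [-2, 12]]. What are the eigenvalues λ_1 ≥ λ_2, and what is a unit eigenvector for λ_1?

Step 1 — characteristic polynomial of 2×2 Sigma:
  det(Sigma - λI) = λ² - trace · λ + det = 0.
  trace = 4 + 12 = 16, det = 4·12 - (-2)² = 44.
Step 2 — discriminant:
  Δ = trace² - 4·det = 256 - 176 = 80.
Step 3 — eigenvalues:
  λ = (trace ± √Δ)/2 = (16 ± 8.9443)/2,
  λ_1 = 12.4721,  λ_2 = 3.5279.

Step 4 — unit eigenvector for λ_1: solve (Sigma - λ_1 I)v = 0. First row:
  (4 - 12.4721)·v_x + (-2)·v_y = 0, i.e. (-8.4721)·v_x + (-2)·v_y = 0,
  so v ∝ (b, λ_1 - a) = (-2, 8.4721); multiply by -1 so the first entry is positive: u = (2, -8.4721).
  ||u|| = √((2)² + (-8.4721)²) = √(75.7771) ≈ 8.705,
  v_1 = u/||u|| ≈ (0.2298, -0.9732) (||v_1|| = 1).

λ_1 = 12.4721,  λ_2 = 3.5279;  v_1 ≈ (0.2298, -0.9732)


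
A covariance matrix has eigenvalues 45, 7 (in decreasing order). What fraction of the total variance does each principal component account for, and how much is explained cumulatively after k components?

Step 1 — total variance = trace(Sigma) = Σ λ_i = 45 + 7 = 52.

Step 2 — fraction explained by component i = λ_i / Σ λ:
  PC1: 45/52 = 0.8654
  PC2: 7/52 = 0.1346

Step 3 — cumulative fraction after k components = (λ_1 + ... + λ_k) / Σ λ:
  k = 1: 45/52 = 0.8654
  k = 2: (45 + 7)/52 = 52/52 = 1

Summary (fraction, with percent):

explained: PC1 0.8654 (86.54%), PC2 0.1346 (13.46%);  cumulative: 0.8654, 1


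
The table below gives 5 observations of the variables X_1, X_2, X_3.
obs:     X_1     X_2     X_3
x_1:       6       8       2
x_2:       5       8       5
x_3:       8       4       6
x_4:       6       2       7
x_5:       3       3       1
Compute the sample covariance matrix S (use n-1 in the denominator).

Step 1 — column means:
  mean(X_1) = (6 + 5 + 8 + 6 + 3) / 5 = 28/5 = 5.6
  mean(X_2) = (8 + 8 + 4 + 2 + 3) / 5 = 25/5 = 5
  mean(X_3) = (2 + 5 + 6 + 7 + 1) / 5 = 21/5 = 4.2

Step 2 — sample covariance S[i,j] = (1/(n-1)) · Σ_k (x_{k,i} - mean_i) · (x_{k,j} - mean_j), with n-1 = 4.
  S[X_1,X_1] = ((0.4)·(0.4) + (-0.6)·(-0.6) + (2.4)·(2.4) + (0.4)·(0.4) + (-2.6)·(-2.6)) / 4 = 13.2/4 = 3.3
  S[X_1,X_2] = ((0.4)·(3) + (-0.6)·(3) + (2.4)·(-1) + (0.4)·(-3) + (-2.6)·(-2)) / 4 = 1/4 = 0.25
  S[X_1,X_3] = ((0.4)·(-2.2) + (-0.6)·(0.8) + (2.4)·(1.8) + (0.4)·(2.8) + (-2.6)·(-3.2)) / 4 = 12.4/4 = 3.1
  S[X_2,X_2] = ((3)·(3) + (3)·(3) + (-1)·(-1) + (-3)·(-3) + (-2)·(-2)) / 4 = 32/4 = 8
  S[X_2,X_3] = ((3)·(-2.2) + (3)·(0.8) + (-1)·(1.8) + (-3)·(2.8) + (-2)·(-3.2)) / 4 = -8/4 = -2
  S[X_3,X_3] = ((-2.2)·(-2.2) + (0.8)·(0.8) + (1.8)·(1.8) + (2.8)·(2.8) + (-3.2)·(-3.2)) / 4 = 26.8/4 = 6.7

S is symmetric (S[j,i] = S[i,j]). Assembling:

S = [[3.3, 0.25, 3.1],
 [0.25, 8, -2],
 [3.1, -2, 6.7]]


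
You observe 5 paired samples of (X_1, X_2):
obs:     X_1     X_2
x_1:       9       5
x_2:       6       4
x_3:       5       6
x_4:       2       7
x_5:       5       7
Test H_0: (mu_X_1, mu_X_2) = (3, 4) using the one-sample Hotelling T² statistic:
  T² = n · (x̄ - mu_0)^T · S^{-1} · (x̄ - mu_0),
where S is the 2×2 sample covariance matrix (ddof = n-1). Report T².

Step 1 — sample mean vector:
  mean(X_1) = (9 + 6 + 5 + 2 + 5) / 5 = 27/5 = 5.4
  mean(X_2) = (5 + 4 + 6 + 7 + 7) / 5 = 29/5 = 5.8
  x̄ = (5.4, 5.8),  deviation x̄ - mu_0 = (5.4, 5.8) - (3, 4) = (2.4, 1.8).

Step 2 — sample covariance matrix, S[i,j] = (1/(n-1)) · Σ_k (x_{k,i} - mean_i) · (x_{k,j} - mean_j), divisor n-1 = 4:
  S[X_1,X_1] = ((3.6)·(3.6) + (0.6)·(0.6) + (-0.4)·(-0.4) + (-3.4)·(-3.4) + (-0.4)·(-0.4)) / 4 = 25.2/4 = 6.3
  S[X_1,X_2] = ((3.6)·(-0.8) + (0.6)·(-1.8) + (-0.4)·(0.2) + (-3.4)·(1.2) + (-0.4)·(1.2)) / 4 = -8.6/4 = -2.15
  S[X_2,X_2] = ((-0.8)·(-0.8) + (-1.8)·(-1.8) + (0.2)·(0.2) + (1.2)·(1.2) + (1.2)·(1.2)) / 4 = 6.8/4 = 1.7
  S = [[6.3, -2.15],
 [-2.15, 1.7]].

Step 3 — invert S. det(S) = 6.3·1.7 - (-2.15)² = 6.0875.
  S^{-1} = (1/det) · [[d, -b], [-b, a]] = [[0.2793, 0.3532],
 [0.3532, 1.0349]].

Step 4 — quadratic form (x̄ - mu_0)^T · S^{-1} · (x̄ - mu_0):
  S^{-1} · (x̄ - mu_0) = (1.306, 2.7105),
  (x̄ - mu_0)^T · [...] = (2.4)·(1.306) + (1.8)·(2.7105) = 8.0131.

Step 5 — scale by n: T² = 5 · 8.0131 = 40.0657.

T² ≈ 40.0657


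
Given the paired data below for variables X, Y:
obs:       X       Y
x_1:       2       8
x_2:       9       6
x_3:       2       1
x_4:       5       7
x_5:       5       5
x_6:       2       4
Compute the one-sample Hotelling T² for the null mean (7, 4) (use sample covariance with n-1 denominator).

Step 1 — sample mean vector:
  mean(X) = (2 + 9 + 2 + 5 + 5 + 2) / 6 = 25/6 = 4.1667
  mean(Y) = (8 + 6 + 1 + 7 + 5 + 4) / 6 = 31/6 = 5.1667
  x̄ = (4.1667, 5.1667),  deviation x̄ - mu_0 = (4.1667, 5.1667) - (7, 4) = (-2.8333, 1.1667).

Step 2 — sample covariance matrix, S[i,j] = (1/(n-1)) · Σ_k (x_{k,i} - mean_i) · (x_{k,j} - mean_j), divisor n-1 = 5:
  S[X,X] = ((-2.1667)·(-2.1667) + (4.8333)·(4.8333) + (-2.1667)·(-2.1667) + (0.8333)·(0.8333) + (0.8333)·(0.8333) + (-2.1667)·(-2.1667)) / 5 = 38.8333/5 = 7.7667
  S[X,Y] = ((-2.1667)·(2.8333) + (4.8333)·(0.8333) + (-2.1667)·(-4.1667) + (0.8333)·(1.8333) + (0.8333)·(-0.1667) + (-2.1667)·(-1.1667)) / 5 = 10.8333/5 = 2.1667
  S[Y,Y] = ((2.8333)·(2.8333) + (0.8333)·(0.8333) + (-4.1667)·(-4.1667) + (1.8333)·(1.8333) + (-0.1667)·(-0.1667) + (-1.1667)·(-1.1667)) / 5 = 30.8333/5 = 6.1667
  S = [[7.7667, 2.1667],
 [2.1667, 6.1667]].

Step 3 — invert S. det(S) = 7.7667·6.1667 - (2.1667)² = 43.2.
  S^{-1} = (1/det) · [[d, -b], [-b, a]] = [[0.1427, -0.0502],
 [-0.0502, 0.1798]].

Step 4 — quadratic form (x̄ - mu_0)^T · S^{-1} · (x̄ - mu_0):
  S^{-1} · (x̄ - mu_0) = (-0.463, 0.3519),
  (x̄ - mu_0)^T · [...] = (-2.8333)·(-0.463) + (1.1667)·(0.3519) = 1.7222.

Step 5 — scale by n: T² = 6 · 1.7222 = 10.3333.

T² ≈ 10.3333


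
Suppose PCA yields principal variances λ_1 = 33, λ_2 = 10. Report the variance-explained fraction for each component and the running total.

Step 1 — total variance = trace(Sigma) = Σ λ_i = 33 + 10 = 43.

Step 2 — fraction explained by component i = λ_i / Σ λ:
  PC1: 33/43 = 0.7674
  PC2: 10/43 = 0.2326

Step 3 — cumulative fraction after k components = (λ_1 + ... + λ_k) / Σ λ:
  k = 1: 33/43 = 0.7674
  k = 2: (33 + 10)/43 = 43/43 = 1

Summary (fraction, with percent):

explained: PC1 0.7674 (76.74%), PC2 0.2326 (23.26%);  cumulative: 0.7674, 1


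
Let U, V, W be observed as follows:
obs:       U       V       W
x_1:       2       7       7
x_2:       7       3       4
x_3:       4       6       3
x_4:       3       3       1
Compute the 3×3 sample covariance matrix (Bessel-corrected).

Step 1 — column means:
  mean(U) = (2 + 7 + 4 + 3) / 4 = 16/4 = 4
  mean(V) = (7 + 3 + 6 + 3) / 4 = 19/4 = 4.75
  mean(W) = (7 + 4 + 3 + 1) / 4 = 15/4 = 3.75

Step 2 — sample covariance S[i,j] = (1/(n-1)) · Σ_k (x_{k,i} - mean_i) · (x_{k,j} - mean_j), with n-1 = 3.
  S[U,U] = ((-2)·(-2) + (3)·(3) + (0)·(0) + (-1)·(-1)) / 3 = 14/3 = 4.6667
  S[U,V] = ((-2)·(2.25) + (3)·(-1.75) + (0)·(1.25) + (-1)·(-1.75)) / 3 = -8/3 = -2.6667
  S[U,W] = ((-2)·(3.25) + (3)·(0.25) + (0)·(-0.75) + (-1)·(-2.75)) / 3 = -3/3 = -1
  S[V,V] = ((2.25)·(2.25) + (-1.75)·(-1.75) + (1.25)·(1.25) + (-1.75)·(-1.75)) / 3 = 12.75/3 = 4.25
  S[V,W] = ((2.25)·(3.25) + (-1.75)·(0.25) + (1.25)·(-0.75) + (-1.75)·(-2.75)) / 3 = 10.75/3 = 3.5833
  S[W,W] = ((3.25)·(3.25) + (0.25)·(0.25) + (-0.75)·(-0.75) + (-2.75)·(-2.75)) / 3 = 18.75/3 = 6.25

S is symmetric (S[j,i] = S[i,j]). Assembling:

S = [[4.6667, -2.6667, -1],
 [-2.6667, 4.25, 3.5833],
 [-1, 3.5833, 6.25]]


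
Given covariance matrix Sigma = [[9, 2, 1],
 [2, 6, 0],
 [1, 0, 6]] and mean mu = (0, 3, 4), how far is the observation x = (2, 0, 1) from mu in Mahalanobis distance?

Step 1 — centre the observation: (x - mu) = (2, -3, -3).

Step 2 — invert Sigma (cofactor / det for 3×3, or solve directly):
  Sigma^{-1} = [[0.1224, -0.0408, -0.0204],
 [-0.0408, 0.1803, 0.0068],
 [-0.0204, 0.0068, 0.1701]].

Step 3 — form the quadratic (x - mu)^T · Sigma^{-1} · (x - mu):
  Sigma^{-1} · (x - mu) = (0.4286, -0.6429, -0.5714).
  (x - mu)^T · [Sigma^{-1} · (x - mu)] = (2)·(0.4286) + (-3)·(-0.6429) + (-3)·(-0.5714) = 4.5.

Step 4 — take square root: d = √(4.5) ≈ 2.1213.

d(x, mu) = √(4.5) ≈ 2.1213


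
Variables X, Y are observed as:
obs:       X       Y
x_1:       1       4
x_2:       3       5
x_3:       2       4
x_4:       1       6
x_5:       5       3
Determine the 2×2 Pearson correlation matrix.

Step 1 — column means:
  mean(X) = (1 + 3 + 2 + 1 + 5) / 5 = 12/5 = 2.4
  mean(Y) = (4 + 5 + 4 + 6 + 3) / 5 = 22/5 = 4.4

Step 2 — sample variances and covariances s[i,j] = (1/(n-1)) · Σ_k (x_{k,i} - mean_i) · (x_{k,j} - mean_j), with n-1 = 4:
  s[X,X] = ((-1.4)·(-1.4) + (0.6)·(0.6) + (-0.4)·(-0.4) + (-1.4)·(-1.4) + (2.6)·(2.6)) / 4 = 11.2/4 = 2.8
  s[X,Y] = ((-1.4)·(-0.4) + (0.6)·(0.6) + (-0.4)·(-0.4) + (-1.4)·(1.6) + (2.6)·(-1.4)) / 4 = -4.8/4 = -1.2
  s[Y,Y] = ((-0.4)·(-0.4) + (0.6)·(0.6) + (-0.4)·(-0.4) + (1.6)·(1.6) + (-1.4)·(-1.4)) / 4 = 5.2/4 = 1.3
  Sample standard deviations s_i = √(s[i,i]):
  s(X) = √(2.8) = 1.6733
  s(Y) = √(1.3) = 1.1402

Step 3 — r_{ij} = s_{ij} / (s_i · s_j):
  r[X,X] = 1 (diagonal).
  r[X,Y] = -1.2 / (1.6733 · 1.1402) = -1.2 / 1.9079 = -0.629
  r[Y,Y] = 1 (diagonal).

R is symmetric with unit diagonal. Assembling:

R = [[1, -0.629],
 [-0.629, 1]]


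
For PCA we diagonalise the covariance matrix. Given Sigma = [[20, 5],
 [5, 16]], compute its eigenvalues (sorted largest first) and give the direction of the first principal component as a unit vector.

Step 1 — characteristic polynomial of 2×2 Sigma:
  det(Sigma - λI) = λ² - trace · λ + det = 0.
  trace = 20 + 16 = 36, det = 20·16 - (5)² = 295.
Step 2 — discriminant:
  Δ = trace² - 4·det = 1296 - 1180 = 116.
Step 3 — eigenvalues:
  λ = (trace ± √Δ)/2 = (36 ± 10.7703)/2,
  λ_1 = 23.3852,  λ_2 = 12.6148.

Step 4 — unit eigenvector for λ_1: solve (Sigma - λ_1 I)v = 0. First row:
  (20 - 23.3852)·v_x + (5)·v_y = 0, i.e. (-3.3852)·v_x + (5)·v_y = 0,
  so v ∝ (b, λ_1 - a) = (5, 3.3852) = u.
  ||u|| = √((5)² + (3.3852)²) = √(36.4593) ≈ 6.0382,
  v_1 = u/||u|| ≈ (0.8281, 0.5606) (||v_1|| = 1).

λ_1 = 23.3852,  λ_2 = 12.6148;  v_1 ≈ (0.8281, 0.5606)


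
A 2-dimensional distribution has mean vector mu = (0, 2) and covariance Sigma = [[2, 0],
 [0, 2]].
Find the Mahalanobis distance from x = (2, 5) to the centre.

Step 1 — centre the observation: (x - mu) = (2, 3).

Step 2 — invert Sigma. det(Sigma) = 2·2 - (0)² = 4.
  Sigma^{-1} = (1/det) · [[d, -b], [-b, a]] = [[0.5, 0],
 [0, 0.5]].

Step 3 — form the quadratic (x - mu)^T · Sigma^{-1} · (x - mu):
  Sigma^{-1} · (x - mu) = (1, 1.5).
  (x - mu)^T · [Sigma^{-1} · (x - mu)] = (2)·(1) + (3)·(1.5) = 6.5.

Step 4 — take square root: d = √(6.5) ≈ 2.5495.

d(x, mu) = √(6.5) ≈ 2.5495


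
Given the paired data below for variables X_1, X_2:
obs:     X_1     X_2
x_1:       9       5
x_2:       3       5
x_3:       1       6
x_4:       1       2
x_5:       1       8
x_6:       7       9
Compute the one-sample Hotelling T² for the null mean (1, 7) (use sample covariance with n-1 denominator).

Step 1 — sample mean vector:
  mean(X_1) = (9 + 3 + 1 + 1 + 1 + 7) / 6 = 22/6 = 3.6667
  mean(X_2) = (5 + 5 + 6 + 2 + 8 + 9) / 6 = 35/6 = 5.8333
  x̄ = (3.6667, 5.8333),  deviation x̄ - mu_0 = (3.6667, 5.8333) - (1, 7) = (2.6667, -1.1667).

Step 2 — sample covariance matrix, S[i,j] = (1/(n-1)) · Σ_k (x_{k,i} - mean_i) · (x_{k,j} - mean_j), divisor n-1 = 5:
  S[X_1,X_1] = ((5.3333)·(5.3333) + (-0.6667)·(-0.6667) + (-2.6667)·(-2.6667) + (-2.6667)·(-2.6667) + (-2.6667)·(-2.6667) + (3.3333)·(3.3333)) / 5 = 61.3333/5 = 12.2667
  S[X_1,X_2] = ((5.3333)·(-0.8333) + (-0.6667)·(-0.8333) + (-2.6667)·(0.1667) + (-2.6667)·(-3.8333) + (-2.6667)·(2.1667) + (3.3333)·(3.1667)) / 5 = 10.6667/5 = 2.1333
  S[X_2,X_2] = ((-0.8333)·(-0.8333) + (-0.8333)·(-0.8333) + (0.1667)·(0.1667) + (-3.8333)·(-3.8333) + (2.1667)·(2.1667) + (3.1667)·(3.1667)) / 5 = 30.8333/5 = 6.1667
  S = [[12.2667, 2.1333],
 [2.1333, 6.1667]].

Step 3 — invert S. det(S) = 12.2667·6.1667 - (2.1333)² = 71.0933.
  S^{-1} = (1/det) · [[d, -b], [-b, a]] = [[0.0867, -0.03],
 [-0.03, 0.1725]].

Step 4 — quadratic form (x̄ - mu_0)^T · S^{-1} · (x̄ - mu_0):
  S^{-1} · (x̄ - mu_0) = (0.2663, -0.2813),
  (x̄ - mu_0)^T · [...] = (2.6667)·(0.2663) + (-1.1667)·(-0.2813) = 1.0384.

Step 5 — scale by n: T² = 6 · 1.0384 = 6.2303.

T² ≈ 6.2303


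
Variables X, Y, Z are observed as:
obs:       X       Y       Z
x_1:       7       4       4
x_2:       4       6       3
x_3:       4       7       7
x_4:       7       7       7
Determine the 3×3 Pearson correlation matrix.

Step 1 — column means:
  mean(X) = (7 + 4 + 4 + 7) / 4 = 22/4 = 5.5
  mean(Y) = (4 + 6 + 7 + 7) / 4 = 24/4 = 6
  mean(Z) = (4 + 3 + 7 + 7) / 4 = 21/4 = 5.25

Step 2 — sample variances and covariances s[i,j] = (1/(n-1)) · Σ_k (x_{k,i} - mean_i) · (x_{k,j} - mean_j), with n-1 = 3:
  s[X,X] = ((1.5)·(1.5) + (-1.5)·(-1.5) + (-1.5)·(-1.5) + (1.5)·(1.5)) / 3 = 9/3 = 3
  s[X,Y] = ((1.5)·(-2) + (-1.5)·(0) + (-1.5)·(1) + (1.5)·(1)) / 3 = -3/3 = -1
  s[X,Z] = ((1.5)·(-1.25) + (-1.5)·(-2.25) + (-1.5)·(1.75) + (1.5)·(1.75)) / 3 = 1.5/3 = 0.5
  s[Y,Y] = ((-2)·(-2) + (0)·(0) + (1)·(1) + (1)·(1)) / 3 = 6/3 = 2
  s[Y,Z] = ((-2)·(-1.25) + (0)·(-2.25) + (1)·(1.75) + (1)·(1.75)) / 3 = 6/3 = 2
  s[Z,Z] = ((-1.25)·(-1.25) + (-2.25)·(-2.25) + (1.75)·(1.75) + (1.75)·(1.75)) / 3 = 12.75/3 = 4.25
  Sample standard deviations s_i = √(s[i,i]):
  s(X) = √(3) = 1.7321
  s(Y) = √(2) = 1.4142
  s(Z) = √(4.25) = 2.0616

Step 3 — r_{ij} = s_{ij} / (s_i · s_j):
  r[X,X] = 1 (diagonal).
  r[X,Y] = -1 / (1.7321 · 1.4142) = -1 / 2.4495 = -0.4082
  r[X,Z] = 0.5 / (1.7321 · 2.0616) = 0.5 / 3.5707 = 0.14
  r[Y,Y] = 1 (diagonal).
  r[Y,Z] = 2 / (1.4142 · 2.0616) = 2 / 2.9155 = 0.686
  r[Z,Z] = 1 (diagonal).

R is symmetric with unit diagonal. Assembling:

R = [[1, -0.4082, 0.14],
 [-0.4082, 1, 0.686],
 [0.14, 0.686, 1]]


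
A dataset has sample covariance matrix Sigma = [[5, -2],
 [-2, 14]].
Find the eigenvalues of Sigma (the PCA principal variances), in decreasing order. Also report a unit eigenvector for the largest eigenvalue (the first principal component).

Step 1 — characteristic polynomial of 2×2 Sigma:
  det(Sigma - λI) = λ² - trace · λ + det = 0.
  trace = 5 + 14 = 19, det = 5·14 - (-2)² = 66.
Step 2 — discriminant:
  Δ = trace² - 4·det = 361 - 264 = 97.
Step 3 — eigenvalues:
  λ = (trace ± √Δ)/2 = (19 ± 9.8489)/2,
  λ_1 = 14.4244,  λ_2 = 4.5756.

Step 4 — unit eigenvector for λ_1: solve (Sigma - λ_1 I)v = 0. First row:
  (5 - 14.4244)·v_x + (-2)·v_y = 0, i.e. (-9.4244)·v_x + (-2)·v_y = 0,
  so v ∝ (b, λ_1 - a) = (-2, 9.4244); multiply by -1 so the first entry is positive: u = (2, -9.4244).
  ||u|| = √((2)² + (-9.4244)²) = √(92.8199) ≈ 9.6343,
  v_1 = u/||u|| ≈ (0.2076, -0.9782) (||v_1|| = 1).

λ_1 = 14.4244,  λ_2 = 4.5756;  v_1 ≈ (0.2076, -0.9782)


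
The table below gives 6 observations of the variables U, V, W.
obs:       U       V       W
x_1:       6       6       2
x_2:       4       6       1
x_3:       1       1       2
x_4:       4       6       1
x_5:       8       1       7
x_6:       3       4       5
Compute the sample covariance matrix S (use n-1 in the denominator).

Step 1 — column means:
  mean(U) = (6 + 4 + 1 + 4 + 8 + 3) / 6 = 26/6 = 4.3333
  mean(V) = (6 + 6 + 1 + 6 + 1 + 4) / 6 = 24/6 = 4
  mean(W) = (2 + 1 + 2 + 1 + 7 + 5) / 6 = 18/6 = 3

Step 2 — sample covariance S[i,j] = (1/(n-1)) · Σ_k (x_{k,i} - mean_i) · (x_{k,j} - mean_j), with n-1 = 5.
  S[U,U] = ((1.6667)·(1.6667) + (-0.3333)·(-0.3333) + (-3.3333)·(-3.3333) + (-0.3333)·(-0.3333) + (3.6667)·(3.6667) + (-1.3333)·(-1.3333)) / 5 = 29.3333/5 = 5.8667
  S[U,V] = ((1.6667)·(2) + (-0.3333)·(2) + (-3.3333)·(-3) + (-0.3333)·(2) + (3.6667)·(-3) + (-1.3333)·(0)) / 5 = 1/5 = 0.2
  S[U,W] = ((1.6667)·(-1) + (-0.3333)·(-2) + (-3.3333)·(-1) + (-0.3333)·(-2) + (3.6667)·(4) + (-1.3333)·(2)) / 5 = 15/5 = 3
  S[V,V] = ((2)·(2) + (2)·(2) + (-3)·(-3) + (2)·(2) + (-3)·(-3) + (0)·(0)) / 5 = 30/5 = 6
  S[V,W] = ((2)·(-1) + (2)·(-2) + (-3)·(-1) + (2)·(-2) + (-3)·(4) + (0)·(2)) / 5 = -19/5 = -3.8
  S[W,W] = ((-1)·(-1) + (-2)·(-2) + (-1)·(-1) + (-2)·(-2) + (4)·(4) + (2)·(2)) / 5 = 30/5 = 6

S is symmetric (S[j,i] = S[i,j]). Assembling:

S = [[5.8667, 0.2, 3],
 [0.2, 6, -3.8],
 [3, -3.8, 6]]


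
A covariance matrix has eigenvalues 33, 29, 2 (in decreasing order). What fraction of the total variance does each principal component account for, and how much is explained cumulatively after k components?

Step 1 — total variance = trace(Sigma) = Σ λ_i = 33 + 29 + 2 = 64.

Step 2 — fraction explained by component i = λ_i / Σ λ:
  PC1: 33/64 = 0.5156
  PC2: 29/64 = 0.4531
  PC3: 2/64 = 0.0312

Step 3 — cumulative fraction after k components = (λ_1 + ... + λ_k) / Σ λ:
  k = 1: 33/64 = 0.5156
  k = 2: (33 + 29)/64 = 62/64 = 0.9688
  k = 3: (33 + 29 + 2)/64 = 64/64 = 1

Summary (fraction, with percent):

explained: PC1 0.5156 (51.56%), PC2 0.4531 (45.31%), PC3 0.0312 (3.12%);  cumulative: 0.5156, 0.9688, 1


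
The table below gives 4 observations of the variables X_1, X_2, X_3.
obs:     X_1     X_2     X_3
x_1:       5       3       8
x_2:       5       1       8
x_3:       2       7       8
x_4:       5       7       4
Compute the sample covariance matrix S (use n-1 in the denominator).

Step 1 — column means:
  mean(X_1) = (5 + 5 + 2 + 5) / 4 = 17/4 = 4.25
  mean(X_2) = (3 + 1 + 7 + 7) / 4 = 18/4 = 4.5
  mean(X_3) = (8 + 8 + 8 + 4) / 4 = 28/4 = 7

Step 2 — sample covariance S[i,j] = (1/(n-1)) · Σ_k (x_{k,i} - mean_i) · (x_{k,j} - mean_j), with n-1 = 3.
  S[X_1,X_1] = ((0.75)·(0.75) + (0.75)·(0.75) + (-2.25)·(-2.25) + (0.75)·(0.75)) / 3 = 6.75/3 = 2.25
  S[X_1,X_2] = ((0.75)·(-1.5) + (0.75)·(-3.5) + (-2.25)·(2.5) + (0.75)·(2.5)) / 3 = -7.5/3 = -2.5
  S[X_1,X_3] = ((0.75)·(1) + (0.75)·(1) + (-2.25)·(1) + (0.75)·(-3)) / 3 = -3/3 = -1
  S[X_2,X_2] = ((-1.5)·(-1.5) + (-3.5)·(-3.5) + (2.5)·(2.5) + (2.5)·(2.5)) / 3 = 27/3 = 9
  S[X_2,X_3] = ((-1.5)·(1) + (-3.5)·(1) + (2.5)·(1) + (2.5)·(-3)) / 3 = -10/3 = -3.3333
  S[X_3,X_3] = ((1)·(1) + (1)·(1) + (1)·(1) + (-3)·(-3)) / 3 = 12/3 = 4

S is symmetric (S[j,i] = S[i,j]). Assembling:

S = [[2.25, -2.5, -1],
 [-2.5, 9, -3.3333],
 [-1, -3.3333, 4]]


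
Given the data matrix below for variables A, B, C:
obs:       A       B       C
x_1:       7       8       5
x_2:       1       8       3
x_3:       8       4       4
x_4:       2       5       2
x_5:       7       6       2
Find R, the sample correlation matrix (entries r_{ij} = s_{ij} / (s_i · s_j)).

Step 1 — column means:
  mean(A) = (7 + 1 + 8 + 2 + 7) / 5 = 25/5 = 5
  mean(B) = (8 + 8 + 4 + 5 + 6) / 5 = 31/5 = 6.2
  mean(C) = (5 + 3 + 4 + 2 + 2) / 5 = 16/5 = 3.2

Step 2 — sample variances and covariances s[i,j] = (1/(n-1)) · Σ_k (x_{k,i} - mean_i) · (x_{k,j} - mean_j), with n-1 = 4:
  s[A,A] = ((2)·(2) + (-4)·(-4) + (3)·(3) + (-3)·(-3) + (2)·(2)) / 4 = 42/4 = 10.5
  s[A,B] = ((2)·(1.8) + (-4)·(1.8) + (3)·(-2.2) + (-3)·(-1.2) + (2)·(-0.2)) / 4 = -7/4 = -1.75
  s[A,C] = ((2)·(1.8) + (-4)·(-0.2) + (3)·(0.8) + (-3)·(-1.2) + (2)·(-1.2)) / 4 = 8/4 = 2
  s[B,B] = ((1.8)·(1.8) + (1.8)·(1.8) + (-2.2)·(-2.2) + (-1.2)·(-1.2) + (-0.2)·(-0.2)) / 4 = 12.8/4 = 3.2
  s[B,C] = ((1.8)·(1.8) + (1.8)·(-0.2) + (-2.2)·(0.8) + (-1.2)·(-1.2) + (-0.2)·(-1.2)) / 4 = 2.8/4 = 0.7
  s[C,C] = ((1.8)·(1.8) + (-0.2)·(-0.2) + (0.8)·(0.8) + (-1.2)·(-1.2) + (-1.2)·(-1.2)) / 4 = 6.8/4 = 1.7
  Sample standard deviations s_i = √(s[i,i]):
  s(A) = √(10.5) = 3.2404
  s(B) = √(3.2) = 1.7889
  s(C) = √(1.7) = 1.3038

Step 3 — r_{ij} = s_{ij} / (s_i · s_j):
  r[A,A] = 1 (diagonal).
  r[A,B] = -1.75 / (3.2404 · 1.7889) = -1.75 / 5.7966 = -0.3019
  r[A,C] = 2 / (3.2404 · 1.3038) = 2 / 4.2249 = 0.4734
  r[B,B] = 1 (diagonal).
  r[B,C] = 0.7 / (1.7889 · 1.3038) = 0.7 / 2.3324 = 0.3001
  r[C,C] = 1 (diagonal).

R is symmetric with unit diagonal. Assembling:

R = [[1, -0.3019, 0.4734],
 [-0.3019, 1, 0.3001],
 [0.4734, 0.3001, 1]]


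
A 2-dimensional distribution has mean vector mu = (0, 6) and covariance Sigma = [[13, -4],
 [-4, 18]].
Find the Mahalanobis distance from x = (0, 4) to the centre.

Step 1 — centre the observation: (x - mu) = (0, -2).

Step 2 — invert Sigma. det(Sigma) = 13·18 - (-4)² = 218.
  Sigma^{-1} = (1/det) · [[d, -b], [-b, a]] = [[0.0826, 0.0183],
 [0.0183, 0.0596]].

Step 3 — form the quadratic (x - mu)^T · Sigma^{-1} · (x - mu):
  Sigma^{-1} · (x - mu) = (-0.0367, -0.1193).
  (x - mu)^T · [Sigma^{-1} · (x - mu)] = (0)·(-0.0367) + (-2)·(-0.1193) = 0.2385.

Step 4 — take square root: d = √(0.2385) ≈ 0.4884.

d(x, mu) = √(0.2385) ≈ 0.4884


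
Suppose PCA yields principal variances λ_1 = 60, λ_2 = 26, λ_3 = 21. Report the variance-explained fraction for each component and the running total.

Step 1 — total variance = trace(Sigma) = Σ λ_i = 60 + 26 + 21 = 107.

Step 2 — fraction explained by component i = λ_i / Σ λ:
  PC1: 60/107 = 0.5607
  PC2: 26/107 = 0.243
  PC3: 21/107 = 0.1963

Step 3 — cumulative fraction after k components = (λ_1 + ... + λ_k) / Σ λ:
  k = 1: 60/107 = 0.5607
  k = 2: (60 + 26)/107 = 86/107 = 0.8037
  k = 3: (60 + 26 + 21)/107 = 107/107 = 1

Summary (fraction, with percent):

explained: PC1 0.5607 (56.07%), PC2 0.243 (24.3%), PC3 0.1963 (19.63%);  cumulative: 0.5607, 0.8037, 1


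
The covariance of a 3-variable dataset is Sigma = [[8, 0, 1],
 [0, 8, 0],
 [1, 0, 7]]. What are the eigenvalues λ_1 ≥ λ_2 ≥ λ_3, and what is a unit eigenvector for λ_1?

Step 1 — characteristic polynomial p(λ) = det(λI - Sigma) = λ³ - tr·λ² + c_1·λ - det, where tr = trace, c_1 = sum of the principal 2×2 minors, det = det(Sigma):
  tr = 8 + 8 + 7 = 23,
  c_1 = (8·8 - (0)²) + (8·7 - (1)²) + (8·7 - (0)²) = 64 + 55 + 56 = 175,
  det = 8·(8·7 - (0)²) - (0)·((0)·7 - (0)·(1)) + (1)·((0)·(0) - 8·(1)) = 8·(56) - (0)·(0) + (1)·(-8) = 440.
  So p(λ) = λ³ - 23λ² + 175λ - 440.
Step 2 — look for an integer root (rational root theorem: any rational root is an integer divisor of 440). Testing λ = 8:
  p(8) = 512 - 1472 + 1400 - 440 = 0  ✓
  Dividing out (λ - 8): p(λ) = (λ - 8)(λ² - 15λ + 55).
Step 3 — remaining eigenvalues from the quadratic λ² - 15λ + 55 = 0:
  Δ = 15² - 4·55 = 225 - 220 = 5,  λ = (15 ± √5)/2 = (15 ± 2.2361)/2 ≈ 8.618 or 6.382.
  Sorted: λ_1 = 8.618,  λ_2 = 8,  λ_3 = 6.382  (check: sum = 23 = tr ✓).

Step 4 — unit eigenvector for λ_1 ≈ 8.618: v spans the null space of (Sigma - λ_1 I), whose rows are
  r_1 = (-0.618, 0, 1),  r_2 = (0, -0.618, 0),  r_3 = (1, 0, -1.618).
  v is orthogonal to every row, so take v ∝ r_1 × r_2 = ((0)·(0) - (1)·(-0.618), (1)·(0) - (-0.618)·(0), (-0.618)·(-0.618) - (0)·(0)) ≈ (0.618, 0, 0.382).
  Let u = (0.618, 0, 0.382).
  ||u|| = √((0.618)² + (0)² + (0.382)²) = √(0.5279) ≈ 0.7265,  v_1 = u/||u|| ≈ (0.8507, 0, 0.5257) (||v_1|| = 1).

λ_1 = 8.618,  λ_2 = 8,  λ_3 = 6.382;  v_1 ≈ (0.8507, 0, 0.5257)


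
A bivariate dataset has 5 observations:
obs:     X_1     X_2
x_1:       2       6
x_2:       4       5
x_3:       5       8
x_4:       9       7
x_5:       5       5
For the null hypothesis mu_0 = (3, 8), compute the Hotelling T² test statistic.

Step 1 — sample mean vector:
  mean(X_1) = (2 + 4 + 5 + 9 + 5) / 5 = 25/5 = 5
  mean(X_2) = (6 + 5 + 8 + 7 + 5) / 5 = 31/5 = 6.2
  x̄ = (5, 6.2),  deviation x̄ - mu_0 = (5, 6.2) - (3, 8) = (2, -1.8).

Step 2 — sample covariance matrix, S[i,j] = (1/(n-1)) · Σ_k (x_{k,i} - mean_i) · (x_{k,j} - mean_j), divisor n-1 = 4:
  S[X_1,X_1] = ((-3)·(-3) + (-1)·(-1) + (0)·(0) + (4)·(4) + (0)·(0)) / 4 = 26/4 = 6.5
  S[X_1,X_2] = ((-3)·(-0.2) + (-1)·(-1.2) + (0)·(1.8) + (4)·(0.8) + (0)·(-1.2)) / 4 = 5/4 = 1.25
  S[X_2,X_2] = ((-0.2)·(-0.2) + (-1.2)·(-1.2) + (1.8)·(1.8) + (0.8)·(0.8) + (-1.2)·(-1.2)) / 4 = 6.8/4 = 1.7
  S = [[6.5, 1.25],
 [1.25, 1.7]].

Step 3 — invert S. det(S) = 6.5·1.7 - (1.25)² = 9.4875.
  S^{-1} = (1/det) · [[d, -b], [-b, a]] = [[0.1792, -0.1318],
 [-0.1318, 0.6851]].

Step 4 — quadratic form (x̄ - mu_0)^T · S^{-1} · (x̄ - mu_0):
  S^{-1} · (x̄ - mu_0) = (0.5955, -1.4967),
  (x̄ - mu_0)^T · [...] = (2)·(0.5955) + (-1.8)·(-1.4967) = 3.8851.

Step 5 — scale by n: T² = 5 · 3.8851 = 19.4256.

T² ≈ 19.4256


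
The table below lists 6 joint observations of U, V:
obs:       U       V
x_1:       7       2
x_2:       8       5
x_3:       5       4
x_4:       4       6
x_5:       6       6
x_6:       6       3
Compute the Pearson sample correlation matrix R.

Step 1 — column means:
  mean(U) = (7 + 8 + 5 + 4 + 6 + 6) / 6 = 36/6 = 6
  mean(V) = (2 + 5 + 4 + 6 + 6 + 3) / 6 = 26/6 = 4.3333

Step 2 — sample variances and covariances s[i,j] = (1/(n-1)) · Σ_k (x_{k,i} - mean_i) · (x_{k,j} - mean_j), with n-1 = 5:
  s[U,U] = ((1)·(1) + (2)·(2) + (-1)·(-1) + (-2)·(-2) + (0)·(0) + (0)·(0)) / 5 = 10/5 = 2
  s[U,V] = ((1)·(-2.3333) + (2)·(0.6667) + (-1)·(-0.3333) + (-2)·(1.6667) + (0)·(1.6667) + (0)·(-1.3333)) / 5 = -4/5 = -0.8
  s[V,V] = ((-2.3333)·(-2.3333) + (0.6667)·(0.6667) + (-0.3333)·(-0.3333) + (1.6667)·(1.6667) + (1.6667)·(1.6667) + (-1.3333)·(-1.3333)) / 5 = 13.3333/5 = 2.6667
  Sample standard deviations s_i = √(s[i,i]):
  s(U) = √(2) = 1.4142
  s(V) = √(2.6667) = 1.633

Step 3 — r_{ij} = s_{ij} / (s_i · s_j):
  r[U,U] = 1 (diagonal).
  r[U,V] = -0.8 / (1.4142 · 1.633) = -0.8 / 2.3094 = -0.3464
  r[V,V] = 1 (diagonal).

R is symmetric with unit diagonal. Assembling:

R = [[1, -0.3464],
 [-0.3464, 1]]


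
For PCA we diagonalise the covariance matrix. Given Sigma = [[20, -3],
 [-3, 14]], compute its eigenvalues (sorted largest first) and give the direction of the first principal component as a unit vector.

Step 1 — characteristic polynomial of 2×2 Sigma:
  det(Sigma - λI) = λ² - trace · λ + det = 0.
  trace = 20 + 14 = 34, det = 20·14 - (-3)² = 271.
Step 2 — discriminant:
  Δ = trace² - 4·det = 1156 - 1084 = 72.
Step 3 — eigenvalues:
  λ = (trace ± √Δ)/2 = (34 ± 8.4853)/2,
  λ_1 = 21.2426,  λ_2 = 12.7574.

Step 4 — unit eigenvector for λ_1: solve (Sigma - λ_1 I)v = 0. First row:
  (20 - 21.2426)·v_x + (-3)·v_y = 0, i.e. (-1.2426)·v_x + (-3)·v_y = 0,
  so v ∝ (b, λ_1 - a) = (-3, 1.2426); multiply by -1 so the first entry is positive: u = (3, -1.2426).
  ||u|| = √((3)² + (-1.2426)²) = √(10.5442) ≈ 3.2472,
  v_1 = u/||u|| ≈ (0.9239, -0.3827) (||v_1|| = 1).

λ_1 = 21.2426,  λ_2 = 12.7574;  v_1 ≈ (0.9239, -0.3827)


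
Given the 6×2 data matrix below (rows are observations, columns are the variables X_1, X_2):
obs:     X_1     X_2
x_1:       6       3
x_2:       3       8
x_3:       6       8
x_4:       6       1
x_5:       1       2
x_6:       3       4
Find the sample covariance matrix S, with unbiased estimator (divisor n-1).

Step 1 — column means:
  mean(X_1) = (6 + 3 + 6 + 6 + 1 + 3) / 6 = 25/6 = 4.1667
  mean(X_2) = (3 + 8 + 8 + 1 + 2 + 4) / 6 = 26/6 = 4.3333

Step 2 — sample covariance S[i,j] = (1/(n-1)) · Σ_k (x_{k,i} - mean_i) · (x_{k,j} - mean_j), with n-1 = 5.
  S[X_1,X_1] = ((1.8333)·(1.8333) + (-1.1667)·(-1.1667) + (1.8333)·(1.8333) + (1.8333)·(1.8333) + (-3.1667)·(-3.1667) + (-1.1667)·(-1.1667)) / 5 = 22.8333/5 = 4.5667
  S[X_1,X_2] = ((1.8333)·(-1.3333) + (-1.1667)·(3.6667) + (1.8333)·(3.6667) + (1.8333)·(-3.3333) + (-3.1667)·(-2.3333) + (-1.1667)·(-0.3333)) / 5 = 1.6667/5 = 0.3333
  S[X_2,X_2] = ((-1.3333)·(-1.3333) + (3.6667)·(3.6667) + (3.6667)·(3.6667) + (-3.3333)·(-3.3333) + (-2.3333)·(-2.3333) + (-0.3333)·(-0.3333)) / 5 = 45.3333/5 = 9.0667

S is symmetric (S[j,i] = S[i,j]). Assembling:

S = [[4.5667, 0.3333],
 [0.3333, 9.0667]]


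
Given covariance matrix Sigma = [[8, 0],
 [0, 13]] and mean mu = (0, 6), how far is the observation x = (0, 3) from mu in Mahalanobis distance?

Step 1 — centre the observation: (x - mu) = (0, -3).

Step 2 — invert Sigma. det(Sigma) = 8·13 - (0)² = 104.
  Sigma^{-1} = (1/det) · [[d, -b], [-b, a]] = [[0.125, 0],
 [0, 0.0769]].

Step 3 — form the quadratic (x - mu)^T · Sigma^{-1} · (x - mu):
  Sigma^{-1} · (x - mu) = (0, -0.2308).
  (x - mu)^T · [Sigma^{-1} · (x - mu)] = (0)·(0) + (-3)·(-0.2308) = 0.6923.

Step 4 — take square root: d = √(0.6923) ≈ 0.8321.

d(x, mu) = √(0.6923) ≈ 0.8321


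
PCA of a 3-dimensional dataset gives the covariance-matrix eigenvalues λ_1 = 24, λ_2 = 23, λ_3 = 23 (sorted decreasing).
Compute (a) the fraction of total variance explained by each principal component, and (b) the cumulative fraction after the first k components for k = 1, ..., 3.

Step 1 — total variance = trace(Sigma) = Σ λ_i = 24 + 23 + 23 = 70.

Step 2 — fraction explained by component i = λ_i / Σ λ:
  PC1: 24/70 = 0.3429
  PC2: 23/70 = 0.3286
  PC3: 23/70 = 0.3286

Step 3 — cumulative fraction after k components = (λ_1 + ... + λ_k) / Σ λ:
  k = 1: 24/70 = 0.3429
  k = 2: (24 + 23)/70 = 47/70 = 0.6714
  k = 3: (24 + 23 + 23)/70 = 70/70 = 1

Summary (fraction, with percent):

explained: PC1 0.3429 (34.29%), PC2 0.3286 (32.86%), PC3 0.3286 (32.86%);  cumulative: 0.3429, 0.6714, 1


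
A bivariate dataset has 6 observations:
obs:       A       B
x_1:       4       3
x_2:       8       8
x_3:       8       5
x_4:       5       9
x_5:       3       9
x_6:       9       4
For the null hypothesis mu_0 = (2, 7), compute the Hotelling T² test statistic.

Step 1 — sample mean vector:
  mean(A) = (4 + 8 + 8 + 5 + 3 + 9) / 6 = 37/6 = 6.1667
  mean(B) = (3 + 8 + 5 + 9 + 9 + 4) / 6 = 38/6 = 6.3333
  x̄ = (6.1667, 6.3333),  deviation x̄ - mu_0 = (6.1667, 6.3333) - (2, 7) = (4.1667, -0.6667).

Step 2 — sample covariance matrix, S[i,j] = (1/(n-1)) · Σ_k (x_{k,i} - mean_i) · (x_{k,j} - mean_j), divisor n-1 = 5:
  S[A,A] = ((-2.1667)·(-2.1667) + (1.8333)·(1.8333) + (1.8333)·(1.8333) + (-1.1667)·(-1.1667) + (-3.1667)·(-3.1667) + (2.8333)·(2.8333)) / 5 = 30.8333/5 = 6.1667
  S[A,B] = ((-2.1667)·(-3.3333) + (1.8333)·(1.6667) + (1.8333)·(-1.3333) + (-1.1667)·(2.6667) + (-3.1667)·(2.6667) + (2.8333)·(-2.3333)) / 5 = -10.3333/5 = -2.0667
  S[B,B] = ((-3.3333)·(-3.3333) + (1.6667)·(1.6667) + (-1.3333)·(-1.3333) + (2.6667)·(2.6667) + (2.6667)·(2.6667) + (-2.3333)·(-2.3333)) / 5 = 35.3333/5 = 7.0667
  S = [[6.1667, -2.0667],
 [-2.0667, 7.0667]].

Step 3 — invert S. det(S) = 6.1667·7.0667 - (-2.0667)² = 39.3067.
  S^{-1} = (1/det) · [[d, -b], [-b, a]] = [[0.1798, 0.0526],
 [0.0526, 0.1569]].

Step 4 — quadratic form (x̄ - mu_0)^T · S^{-1} · (x̄ - mu_0):
  S^{-1} · (x̄ - mu_0) = (0.714, 0.1145),
  (x̄ - mu_0)^T · [...] = (4.1667)·(0.714) + (-0.6667)·(0.1145) = 2.8989.

Step 5 — scale by n: T² = 6 · 2.8989 = 17.3931.

T² ≈ 17.3931


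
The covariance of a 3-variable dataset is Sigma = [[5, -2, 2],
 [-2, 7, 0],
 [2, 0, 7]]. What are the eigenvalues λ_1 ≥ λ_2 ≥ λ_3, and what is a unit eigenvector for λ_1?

Step 1 — characteristic polynomial p(λ) = det(λI - Sigma) = λ³ - tr·λ² + c_1·λ - det, where tr = trace, c_1 = sum of the principal 2×2 minors, det = det(Sigma):
  tr = 5 + 7 + 7 = 19,
  c_1 = (5·7 - (-2)²) + (5·7 - (2)²) + (7·7 - (0)²) = 31 + 31 + 49 = 111,
  det = 5·(7·7 - (0)²) - (-2)·((-2)·7 - (0)·(2)) + (2)·((-2)·(0) - 7·(2)) = 5·(49) - (-2)·(-14) + (2)·(-14) = 189.
  So p(λ) = λ³ - 19λ² + 111λ - 189.
Step 2 — look for an integer root (rational root theorem: any rational root is an integer divisor of 189). Testing λ = 3:
  p(3) = 27 - 171 + 333 - 189 = 0  ✓
  Dividing out (λ - 3): p(λ) = (λ - 3)(λ² - 16λ + 63).
Step 3 — remaining eigenvalues from the quadratic λ² - 16λ + 63 = 0:
  Δ = 16² - 4·63 = 256 - 252 = 4,  λ = (16 ± √4)/2 = (16 ± 2)/2 = 9 or 7.
  Sorted: λ_1 = 9,  λ_2 = 7,  λ_3 = 3  (check: sum = 19 = tr ✓).

Step 4 — unit eigenvector for λ_1 = 9: v spans the null space of (Sigma - λ_1 I), whose rows are
  r_1 = (-4, -2, 2),  r_2 = (-2, -2, 0),  r_3 = (2, 0, -2).
  v is orthogonal to every row, so take v ∝ r_1 × r_2 = ((-2)·(0) - (2)·(-2), (2)·(-2) - (-4)·(0), (-4)·(-2) - (-2)·(-2)) = (4, -4, 4).
  Rescale (divide by 4): u = (1, -1, 1).
  ||u|| = √((1)² + (-1)² + (1)²) = √(3) ≈ 1.7321,  v_1 = u/||u|| ≈ (0.5774, -0.5774, 0.5774) (||v_1|| = 1).

λ_1 = 9,  λ_2 = 7,  λ_3 = 3;  v_1 ≈ (0.5774, -0.5774, 0.5774)


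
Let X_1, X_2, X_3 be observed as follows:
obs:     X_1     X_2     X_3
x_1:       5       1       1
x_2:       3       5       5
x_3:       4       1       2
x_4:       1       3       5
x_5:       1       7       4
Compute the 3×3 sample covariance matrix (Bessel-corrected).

Step 1 — column means:
  mean(X_1) = (5 + 3 + 4 + 1 + 1) / 5 = 14/5 = 2.8
  mean(X_2) = (1 + 5 + 1 + 3 + 7) / 5 = 17/5 = 3.4
  mean(X_3) = (1 + 5 + 2 + 5 + 4) / 5 = 17/5 = 3.4

Step 2 — sample covariance S[i,j] = (1/(n-1)) · Σ_k (x_{k,i} - mean_i) · (x_{k,j} - mean_j), with n-1 = 4.
  S[X_1,X_1] = ((2.2)·(2.2) + (0.2)·(0.2) + (1.2)·(1.2) + (-1.8)·(-1.8) + (-1.8)·(-1.8)) / 4 = 12.8/4 = 3.2
  S[X_1,X_2] = ((2.2)·(-2.4) + (0.2)·(1.6) + (1.2)·(-2.4) + (-1.8)·(-0.4) + (-1.8)·(3.6)) / 4 = -13.6/4 = -3.4
  S[X_1,X_3] = ((2.2)·(-2.4) + (0.2)·(1.6) + (1.2)·(-1.4) + (-1.8)·(1.6) + (-1.8)·(0.6)) / 4 = -10.6/4 = -2.65
  S[X_2,X_2] = ((-2.4)·(-2.4) + (1.6)·(1.6) + (-2.4)·(-2.4) + (-0.4)·(-0.4) + (3.6)·(3.6)) / 4 = 27.2/4 = 6.8
  S[X_2,X_3] = ((-2.4)·(-2.4) + (1.6)·(1.6) + (-2.4)·(-1.4) + (-0.4)·(1.6) + (3.6)·(0.6)) / 4 = 13.2/4 = 3.3
  S[X_3,X_3] = ((-2.4)·(-2.4) + (1.6)·(1.6) + (-1.4)·(-1.4) + (1.6)·(1.6) + (0.6)·(0.6)) / 4 = 13.2/4 = 3.3

S is symmetric (S[j,i] = S[i,j]). Assembling:

S = [[3.2, -3.4, -2.65],
 [-3.4, 6.8, 3.3],
 [-2.65, 3.3, 3.3]]


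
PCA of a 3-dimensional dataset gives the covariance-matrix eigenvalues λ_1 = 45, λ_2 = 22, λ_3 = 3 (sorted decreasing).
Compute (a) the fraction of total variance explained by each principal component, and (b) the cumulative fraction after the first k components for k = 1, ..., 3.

Step 1 — total variance = trace(Sigma) = Σ λ_i = 45 + 22 + 3 = 70.

Step 2 — fraction explained by component i = λ_i / Σ λ:
  PC1: 45/70 = 0.6429
  PC2: 22/70 = 0.3143
  PC3: 3/70 = 0.0429

Step 3 — cumulative fraction after k components = (λ_1 + ... + λ_k) / Σ λ:
  k = 1: 45/70 = 0.6429
  k = 2: (45 + 22)/70 = 67/70 = 0.9571
  k = 3: (45 + 22 + 3)/70 = 70/70 = 1

Summary (fraction, with percent):

explained: PC1 0.6429 (64.29%), PC2 0.3143 (31.43%), PC3 0.0429 (4.29%);  cumulative: 0.6429, 0.9571, 1


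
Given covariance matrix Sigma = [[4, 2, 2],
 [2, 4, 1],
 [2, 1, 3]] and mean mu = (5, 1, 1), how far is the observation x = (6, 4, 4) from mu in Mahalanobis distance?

Step 1 — centre the observation: (x - mu) = (1, 3, 3).

Step 2 — invert Sigma (cofactor / det for 3×3, or solve directly):
  Sigma^{-1} = [[0.4583, -0.1667, -0.25],
 [-0.1667, 0.3333, 0],
 [-0.25, 0, 0.5]].

Step 3 — form the quadratic (x - mu)^T · Sigma^{-1} · (x - mu):
  Sigma^{-1} · (x - mu) = (-0.7917, 0.8333, 1.25).
  (x - mu)^T · [Sigma^{-1} · (x - mu)] = (1)·(-0.7917) + (3)·(0.8333) + (3)·(1.25) = 5.4583.

Step 4 — take square root: d = √(5.4583) ≈ 2.3363.

d(x, mu) = √(5.4583) ≈ 2.3363


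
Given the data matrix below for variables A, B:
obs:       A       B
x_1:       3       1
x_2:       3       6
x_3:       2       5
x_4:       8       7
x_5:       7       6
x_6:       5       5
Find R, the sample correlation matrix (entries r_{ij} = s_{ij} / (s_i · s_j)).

Step 1 — column means:
  mean(A) = (3 + 3 + 2 + 8 + 7 + 5) / 6 = 28/6 = 4.6667
  mean(B) = (1 + 6 + 5 + 7 + 6 + 5) / 6 = 30/6 = 5

Step 2 — sample variances and covariances s[i,j] = (1/(n-1)) · Σ_k (x_{k,i} - mean_i) · (x_{k,j} - mean_j), with n-1 = 5:
  s[A,A] = ((-1.6667)·(-1.6667) + (-1.6667)·(-1.6667) + (-2.6667)·(-2.6667) + (3.3333)·(3.3333) + (2.3333)·(2.3333) + (0.3333)·(0.3333)) / 5 = 29.3333/5 = 5.8667
  s[A,B] = ((-1.6667)·(-4) + (-1.6667)·(1) + (-2.6667)·(0) + (3.3333)·(2) + (2.3333)·(1) + (0.3333)·(0)) / 5 = 14/5 = 2.8
  s[B,B] = ((-4)·(-4) + (1)·(1) + (0)·(0) + (2)·(2) + (1)·(1) + (0)·(0)) / 5 = 22/5 = 4.4
  Sample standard deviations s_i = √(s[i,i]):
  s(A) = √(5.8667) = 2.4221
  s(B) = √(4.4) = 2.0976

Step 3 — r_{ij} = s_{ij} / (s_i · s_j):
  r[A,A] = 1 (diagonal).
  r[A,B] = 2.8 / (2.4221 · 2.0976) = 2.8 / 5.0807 = 0.5511
  r[B,B] = 1 (diagonal).

R is symmetric with unit diagonal. Assembling:

R = [[1, 0.5511],
 [0.5511, 1]]
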